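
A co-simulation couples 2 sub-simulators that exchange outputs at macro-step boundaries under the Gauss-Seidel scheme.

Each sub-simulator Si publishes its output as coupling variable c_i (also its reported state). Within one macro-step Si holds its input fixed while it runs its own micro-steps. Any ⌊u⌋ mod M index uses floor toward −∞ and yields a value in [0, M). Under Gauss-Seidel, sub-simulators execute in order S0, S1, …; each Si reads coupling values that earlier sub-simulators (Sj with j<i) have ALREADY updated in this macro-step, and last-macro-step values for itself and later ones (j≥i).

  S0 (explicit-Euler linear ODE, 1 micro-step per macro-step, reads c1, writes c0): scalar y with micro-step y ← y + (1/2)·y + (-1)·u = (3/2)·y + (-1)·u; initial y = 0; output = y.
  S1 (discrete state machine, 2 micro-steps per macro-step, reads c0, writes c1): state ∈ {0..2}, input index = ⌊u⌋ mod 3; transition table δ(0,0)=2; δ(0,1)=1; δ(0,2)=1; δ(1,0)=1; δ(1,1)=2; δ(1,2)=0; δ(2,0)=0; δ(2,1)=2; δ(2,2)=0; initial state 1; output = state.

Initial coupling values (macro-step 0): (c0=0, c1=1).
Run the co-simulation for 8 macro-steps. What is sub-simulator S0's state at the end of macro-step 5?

macro 1: S0 reads c1=1 → after 1×micro: -1; S1 reads c0=-1 → after 2×micro: 1 ⇒ (c0=-1, c1=1)
macro 2: S0 reads c1=1 → after 1×micro: -5/2; S1 reads c0=-5/2 → after 2×micro: 1 ⇒ (c0=-5/2, c1=1)
macro 3: S0 reads c1=1 → after 1×micro: -19/4; S1 reads c0=-19/4 → after 2×micro: 2 ⇒ (c0=-19/4, c1=2)
macro 4: S0 reads c1=2 → after 1×micro: -73/8; S1 reads c0=-73/8 → after 2×micro: 1 ⇒ (c0=-73/8, c1=1)
macro 5: S0 reads c1=1 → after 1×micro: -235/16; S1 reads c0=-235/16 → after 2×micro: 1 ⇒ (c0=-235/16, c1=1)
macro 6: S0 reads c1=1 → after 1×micro: -737/32; S1 reads c0=-737/32 → after 2×micro: 1 ⇒ (c0=-737/32, c1=1)
macro 7: S0 reads c1=1 → after 1×micro: -2275/64; S1 reads c0=-2275/64 → after 2×micro: 1 ⇒ (c0=-2275/64, c1=1)
macro 8: S0 reads c1=1 → after 1×micro: -6953/128; S1 reads c0=-6953/128 → after 2×micro: 1 ⇒ (c0=-6953/128, c1=1)

S0 state at macro-step 5 = -235/16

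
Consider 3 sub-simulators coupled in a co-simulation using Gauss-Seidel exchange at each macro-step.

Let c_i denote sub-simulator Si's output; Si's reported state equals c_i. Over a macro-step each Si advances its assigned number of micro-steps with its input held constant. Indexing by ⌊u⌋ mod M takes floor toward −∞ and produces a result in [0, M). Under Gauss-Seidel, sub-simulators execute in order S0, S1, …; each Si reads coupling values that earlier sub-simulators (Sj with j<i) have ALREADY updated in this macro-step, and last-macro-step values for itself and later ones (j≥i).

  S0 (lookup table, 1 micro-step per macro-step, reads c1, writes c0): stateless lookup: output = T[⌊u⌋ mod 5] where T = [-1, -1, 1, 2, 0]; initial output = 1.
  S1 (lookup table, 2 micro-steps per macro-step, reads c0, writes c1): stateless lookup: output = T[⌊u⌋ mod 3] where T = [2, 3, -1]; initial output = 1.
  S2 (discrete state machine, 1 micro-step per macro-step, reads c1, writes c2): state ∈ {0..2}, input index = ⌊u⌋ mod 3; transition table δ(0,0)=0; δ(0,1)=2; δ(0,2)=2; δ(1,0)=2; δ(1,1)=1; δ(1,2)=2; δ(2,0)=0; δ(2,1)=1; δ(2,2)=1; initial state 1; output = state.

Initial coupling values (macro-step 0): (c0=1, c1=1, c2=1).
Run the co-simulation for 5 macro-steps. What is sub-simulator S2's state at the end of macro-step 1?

macro 1: S0 reads c1=1 → after 1×micro: -1; S1 reads c0=-1 → after 2×micro: -1; S2 reads c1=-1 → after 1×micro: 2 ⇒ (c0=-1, c1=-1, c2=2)
macro 2: S0 reads c1=-1 → after 1×micro: 0; S1 reads c0=0 → after 2×micro: 2; S2 reads c1=2 → after 1×micro: 1 ⇒ (c0=0, c1=2, c2=1)
macro 3: S0 reads c1=2 → after 1×micro: 1; S1 reads c0=1 → after 2×micro: 3; S2 reads c1=3 → after 1×micro: 2 ⇒ (c0=1, c1=3, c2=2)
macro 4: S0 reads c1=3 → after 1×micro: 2; S1 reads c0=2 → after 2×micro: -1; S2 reads c1=-1 → after 1×micro: 1 ⇒ (c0=2, c1=-1, c2=1)
macro 5: S0 reads c1=-1 → after 1×micro: 0; S1 reads c0=0 → after 2×micro: 2; S2 reads c1=2 → after 1×micro: 2 ⇒ (c0=0, c1=2, c2=2)

S2 state at macro-step 1 = 2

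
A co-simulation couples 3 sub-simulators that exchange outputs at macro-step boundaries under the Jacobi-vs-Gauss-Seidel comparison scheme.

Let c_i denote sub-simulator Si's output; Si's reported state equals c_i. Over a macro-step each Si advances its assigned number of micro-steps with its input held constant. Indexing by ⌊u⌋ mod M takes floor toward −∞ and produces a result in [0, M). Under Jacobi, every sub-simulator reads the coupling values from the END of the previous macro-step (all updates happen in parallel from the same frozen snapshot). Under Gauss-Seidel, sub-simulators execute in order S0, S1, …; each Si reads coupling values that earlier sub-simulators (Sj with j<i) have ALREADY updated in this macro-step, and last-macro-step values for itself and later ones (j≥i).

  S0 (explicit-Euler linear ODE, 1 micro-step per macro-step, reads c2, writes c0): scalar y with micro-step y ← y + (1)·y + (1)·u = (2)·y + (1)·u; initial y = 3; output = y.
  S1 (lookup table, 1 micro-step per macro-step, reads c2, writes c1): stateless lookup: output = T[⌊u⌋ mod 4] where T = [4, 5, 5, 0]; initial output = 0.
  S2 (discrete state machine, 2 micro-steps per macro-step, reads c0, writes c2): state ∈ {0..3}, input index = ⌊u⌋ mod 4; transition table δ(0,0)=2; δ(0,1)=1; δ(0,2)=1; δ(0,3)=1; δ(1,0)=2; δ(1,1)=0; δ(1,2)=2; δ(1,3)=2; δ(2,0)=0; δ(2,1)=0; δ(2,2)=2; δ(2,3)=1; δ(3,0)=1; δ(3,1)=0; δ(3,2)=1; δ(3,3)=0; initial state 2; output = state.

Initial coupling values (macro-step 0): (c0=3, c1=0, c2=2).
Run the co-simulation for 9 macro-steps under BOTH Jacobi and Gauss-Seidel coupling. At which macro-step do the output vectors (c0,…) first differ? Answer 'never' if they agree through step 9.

first divergence at macro-step: never

[Jacobi] macro 1: S0 reads c2=2 → after 1×micro: 8; S1 reads c2=2 → after 1×micro: 5; S2 reads c0=3 → after 2×micro: 2 ⇒ (c0=8, c1=5, c2=2)
[Jacobi] macro 2: S0 reads c2=2 → after 1×micro: 18; S1 reads c2=2 → after 1×micro: 5; S2 reads c0=8 → after 2×micro: 2 ⇒ (c0=18, c1=5, c2=2)
[Jacobi] macro 3: S0 reads c2=2 → after 1×micro: 38; S1 reads c2=2 → after 1×micro: 5; S2 reads c0=18 → after 2×micro: 2 ⇒ (c0=38, c1=5, c2=2)
[Jacobi] macro 4: S0 reads c2=2 → after 1×micro: 78; S1 reads c2=2 → after 1×micro: 5; S2 reads c0=38 → after 2×micro: 2 ⇒ (c0=78, c1=5, c2=2)
[Jacobi] macro 5: S0 reads c2=2 → after 1×micro: 158; S1 reads c2=2 → after 1×micro: 5; S2 reads c0=78 → after 2×micro: 2 ⇒ (c0=158, c1=5, c2=2)
[Jacobi] macro 6: S0 reads c2=2 → after 1×micro: 318; S1 reads c2=2 → after 1×micro: 5; S2 reads c0=158 → after 2×micro: 2 ⇒ (c0=318, c1=5, c2=2)
[Jacobi] macro 7: S0 reads c2=2 → after 1×micro: 638; S1 reads c2=2 → after 1×micro: 5; S2 reads c0=318 → after 2×micro: 2 ⇒ (c0=638, c1=5, c2=2)
[Jacobi] macro 8: S0 reads c2=2 → after 1×micro: 1278; S1 reads c2=2 → after 1×micro: 5; S2 reads c0=638 → after 2×micro: 2 ⇒ (c0=1278, c1=5, c2=2)
[Jacobi] macro 9: S0 reads c2=2 → after 1×micro: 2558; S1 reads c2=2 → after 1×micro: 5; S2 reads c0=1278 → after 2×micro: 2 ⇒ (c0=2558, c1=5, c2=2)
[Gauss-Seidel] macro 1: S0 reads c2=2 → after 1×micro: 8; S1 reads c2=2 → after 1×micro: 5; S2 reads c0=8 → after 2×micro: 2 ⇒ (c0=8, c1=5, c2=2)
[Gauss-Seidel] macro 2: S0 reads c2=2 → after 1×micro: 18; S1 reads c2=2 → after 1×micro: 5; S2 reads c0=18 → after 2×micro: 2 ⇒ (c0=18, c1=5, c2=2)
[Gauss-Seidel] macro 3: S0 reads c2=2 → after 1×micro: 38; S1 reads c2=2 → after 1×micro: 5; S2 reads c0=38 → after 2×micro: 2 ⇒ (c0=38, c1=5, c2=2)
[Gauss-Seidel] macro 4: S0 reads c2=2 → after 1×micro: 78; S1 reads c2=2 → after 1×micro: 5; S2 reads c0=78 → after 2×micro: 2 ⇒ (c0=78, c1=5, c2=2)
[Gauss-Seidel] macro 5: S0 reads c2=2 → after 1×micro: 158; S1 reads c2=2 → after 1×micro: 5; S2 reads c0=158 → after 2×micro: 2 ⇒ (c0=158, c1=5, c2=2)
[Gauss-Seidel] macro 6: S0 reads c2=2 → after 1×micro: 318; S1 reads c2=2 → after 1×micro: 5; S2 reads c0=318 → after 2×micro: 2 ⇒ (c0=318, c1=5, c2=2)
[Gauss-Seidel] macro 7: S0 reads c2=2 → after 1×micro: 638; S1 reads c2=2 → after 1×micro: 5; S2 reads c0=638 → after 2×micro: 2 ⇒ (c0=638, c1=5, c2=2)
[Gauss-Seidel] macro 8: S0 reads c2=2 → after 1×micro: 1278; S1 reads c2=2 → after 1×micro: 5; S2 reads c0=1278 → after 2×micro: 2 ⇒ (c0=1278, c1=5, c2=2)
[Gauss-Seidel] macro 9: S0 reads c2=2 → after 1×micro: 2558; S1 reads c2=2 → after 1×micro: 5; S2 reads c0=2558 → after 2×micro: 2 ⇒ (c0=2558, c1=5, c2=2)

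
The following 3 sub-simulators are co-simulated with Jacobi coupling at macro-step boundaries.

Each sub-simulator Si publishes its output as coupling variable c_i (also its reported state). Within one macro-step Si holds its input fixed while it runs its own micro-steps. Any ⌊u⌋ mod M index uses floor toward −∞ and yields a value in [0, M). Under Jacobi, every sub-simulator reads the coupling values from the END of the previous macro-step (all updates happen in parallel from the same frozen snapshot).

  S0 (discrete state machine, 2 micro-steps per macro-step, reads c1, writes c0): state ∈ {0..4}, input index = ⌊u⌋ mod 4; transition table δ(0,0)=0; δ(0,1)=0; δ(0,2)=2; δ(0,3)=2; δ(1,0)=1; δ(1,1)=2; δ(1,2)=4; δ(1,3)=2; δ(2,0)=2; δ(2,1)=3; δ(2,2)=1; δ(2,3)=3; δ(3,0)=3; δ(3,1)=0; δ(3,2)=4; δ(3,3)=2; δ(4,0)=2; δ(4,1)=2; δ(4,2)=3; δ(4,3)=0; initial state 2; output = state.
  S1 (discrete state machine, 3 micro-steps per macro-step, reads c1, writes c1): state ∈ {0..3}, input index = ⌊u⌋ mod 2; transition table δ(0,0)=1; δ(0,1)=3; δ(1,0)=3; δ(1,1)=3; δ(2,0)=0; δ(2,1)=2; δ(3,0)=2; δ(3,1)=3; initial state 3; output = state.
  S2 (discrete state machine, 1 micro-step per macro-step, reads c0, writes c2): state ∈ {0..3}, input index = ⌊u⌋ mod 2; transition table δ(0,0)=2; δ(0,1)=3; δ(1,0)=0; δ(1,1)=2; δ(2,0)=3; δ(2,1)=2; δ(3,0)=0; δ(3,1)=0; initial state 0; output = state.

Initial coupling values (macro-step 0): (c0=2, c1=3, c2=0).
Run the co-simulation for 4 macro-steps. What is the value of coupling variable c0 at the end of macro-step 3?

c0 at macro-step 3 = 2

macro 1: S0 reads c1=3 → after 2×micro: 2; S1 reads c1=3 → after 3×micro: 3; S2 reads c0=2 → after 1×micro: 2 ⇒ (c0=2, c1=3, c2=2)
macro 2: S0 reads c1=3 → after 2×micro: 2; S1 reads c1=3 → after 3×micro: 3; S2 reads c0=2 → after 1×micro: 3 ⇒ (c0=2, c1=3, c2=3)
macro 3: S0 reads c1=3 → after 2×micro: 2; S1 reads c1=3 → after 3×micro: 3; S2 reads c0=2 → after 1×micro: 0 ⇒ (c0=2, c1=3, c2=0)
macro 4: S0 reads c1=3 → after 2×micro: 2; S1 reads c1=3 → after 3×micro: 3; S2 reads c0=2 → after 1×micro: 2 ⇒ (c0=2, c1=3, c2=2)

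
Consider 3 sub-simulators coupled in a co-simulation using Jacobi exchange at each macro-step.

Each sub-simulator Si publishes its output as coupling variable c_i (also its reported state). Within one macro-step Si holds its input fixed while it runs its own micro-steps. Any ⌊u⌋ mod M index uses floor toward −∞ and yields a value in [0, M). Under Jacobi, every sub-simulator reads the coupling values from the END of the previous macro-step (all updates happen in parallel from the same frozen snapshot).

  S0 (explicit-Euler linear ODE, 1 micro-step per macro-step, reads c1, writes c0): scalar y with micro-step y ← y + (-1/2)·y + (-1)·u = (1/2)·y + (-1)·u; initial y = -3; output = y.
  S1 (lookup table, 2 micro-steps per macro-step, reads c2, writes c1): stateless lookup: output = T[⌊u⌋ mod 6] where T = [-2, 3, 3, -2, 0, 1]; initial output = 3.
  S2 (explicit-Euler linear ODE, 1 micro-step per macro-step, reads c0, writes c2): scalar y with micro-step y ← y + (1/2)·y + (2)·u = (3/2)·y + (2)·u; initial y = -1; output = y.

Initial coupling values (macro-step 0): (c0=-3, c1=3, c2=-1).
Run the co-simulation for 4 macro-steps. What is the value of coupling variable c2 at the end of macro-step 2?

c2 at macro-step 2 = -81/4

macro 1: S0 reads c1=3 → after 1×micro: -9/2; S1 reads c2=-1 → after 2×micro: 1; S2 reads c0=-3 → after 1×micro: -15/2 ⇒ (c0=-9/2, c1=1, c2=-15/2)
macro 2: S0 reads c1=1 → after 1×micro: -13/4; S1 reads c2=-15/2 → after 2×micro: 0; S2 reads c0=-9/2 → after 1×micro: -81/4 ⇒ (c0=-13/4, c1=0, c2=-81/4)
macro 3: S0 reads c1=0 → after 1×micro: -13/8; S1 reads c2=-81/4 → after 2×micro: -2; S2 reads c0=-13/4 → after 1×micro: -295/8 ⇒ (c0=-13/8, c1=-2, c2=-295/8)
macro 4: S0 reads c1=-2 → after 1×micro: 19/16; S1 reads c2=-295/8 → after 2×micro: 1; S2 reads c0=-13/8 → after 1×micro: -937/16 ⇒ (c0=19/16, c1=1, c2=-937/16)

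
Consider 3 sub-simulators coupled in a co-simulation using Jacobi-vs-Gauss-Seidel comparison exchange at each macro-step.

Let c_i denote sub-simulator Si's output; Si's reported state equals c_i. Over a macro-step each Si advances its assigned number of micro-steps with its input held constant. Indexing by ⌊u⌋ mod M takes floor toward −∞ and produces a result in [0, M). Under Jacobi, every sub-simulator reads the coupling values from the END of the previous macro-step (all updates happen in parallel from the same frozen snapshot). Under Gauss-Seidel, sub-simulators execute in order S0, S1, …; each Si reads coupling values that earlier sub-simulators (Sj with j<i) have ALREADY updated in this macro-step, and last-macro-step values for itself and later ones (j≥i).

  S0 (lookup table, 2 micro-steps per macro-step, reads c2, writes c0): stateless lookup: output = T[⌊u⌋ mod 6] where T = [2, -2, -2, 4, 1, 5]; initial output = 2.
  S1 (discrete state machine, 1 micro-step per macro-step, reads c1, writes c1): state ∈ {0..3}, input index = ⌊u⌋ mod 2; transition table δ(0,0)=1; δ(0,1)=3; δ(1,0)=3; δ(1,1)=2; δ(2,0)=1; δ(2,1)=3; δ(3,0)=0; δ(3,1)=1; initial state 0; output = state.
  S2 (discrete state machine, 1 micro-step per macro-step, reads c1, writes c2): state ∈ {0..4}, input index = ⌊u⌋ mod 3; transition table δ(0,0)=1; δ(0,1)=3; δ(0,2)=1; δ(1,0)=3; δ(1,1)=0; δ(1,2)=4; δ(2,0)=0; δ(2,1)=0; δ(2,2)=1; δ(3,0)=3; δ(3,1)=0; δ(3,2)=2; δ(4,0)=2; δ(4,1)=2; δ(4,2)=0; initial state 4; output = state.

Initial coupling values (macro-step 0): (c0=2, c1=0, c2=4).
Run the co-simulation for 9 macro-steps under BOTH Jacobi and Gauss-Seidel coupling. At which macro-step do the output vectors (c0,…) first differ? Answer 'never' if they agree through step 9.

first divergence at macro-step: 2

[Jacobi] macro 1: S0 reads c2=4 → after 2×micro: 1; S1 reads c1=0 → after 1×micro: 1; S2 reads c1=0 → after 1×micro: 2 ⇒ (c0=1, c1=1, c2=2)
[Jacobi] macro 2: S0 reads c2=2 → after 2×micro: -2; S1 reads c1=1 → after 1×micro: 2; S2 reads c1=1 → after 1×micro: 0 ⇒ (c0=-2, c1=2, c2=0)
[Jacobi] macro 3: S0 reads c2=0 → after 2×micro: 2; S1 reads c1=2 → after 1×micro: 1; S2 reads c1=2 → after 1×micro: 1 ⇒ (c0=2, c1=1, c2=1)
[Jacobi] macro 4: S0 reads c2=1 → after 2×micro: -2; S1 reads c1=1 → after 1×micro: 2; S2 reads c1=1 → after 1×micro: 0 ⇒ (c0=-2, c1=2, c2=0)
[Jacobi] macro 5: S0 reads c2=0 → after 2×micro: 2; S1 reads c1=2 → after 1×micro: 1; S2 reads c1=2 → after 1×micro: 1 ⇒ (c0=2, c1=1, c2=1)
[Jacobi] macro 6: S0 reads c2=1 → after 2×micro: -2; S1 reads c1=1 → after 1×micro: 2; S2 reads c1=1 → after 1×micro: 0 ⇒ (c0=-2, c1=2, c2=0)
[Jacobi] macro 7: S0 reads c2=0 → after 2×micro: 2; S1 reads c1=2 → after 1×micro: 1; S2 reads c1=2 → after 1×micro: 1 ⇒ (c0=2, c1=1, c2=1)
[Jacobi] macro 8: S0 reads c2=1 → after 2×micro: -2; S1 reads c1=1 → after 1×micro: 2; S2 reads c1=1 → after 1×micro: 0 ⇒ (c0=-2, c1=2, c2=0)
[Jacobi] macro 9: S0 reads c2=0 → after 2×micro: 2; S1 reads c1=2 → after 1×micro: 1; S2 reads c1=2 → after 1×micro: 1 ⇒ (c0=2, c1=1, c2=1)
[Gauss-Seidel] macro 1: S0 reads c2=4 → after 2×micro: 1; S1 reads c1=0 → after 1×micro: 1; S2 reads c1=1 → after 1×micro: 2 ⇒ (c0=1, c1=1, c2=2)
[Gauss-Seidel] macro 2: S0 reads c2=2 → after 2×micro: -2; S1 reads c1=1 → after 1×micro: 2; S2 reads c1=2 → after 1×micro: 1 ⇒ (c0=-2, c1=2, c2=1)
[Gauss-Seidel] macro 3: S0 reads c2=1 → after 2×micro: -2; S1 reads c1=2 → after 1×micro: 1; S2 reads c1=1 → after 1×micro: 0 ⇒ (c0=-2, c1=1, c2=0)
[Gauss-Seidel] macro 4: S0 reads c2=0 → after 2×micro: 2; S1 reads c1=1 → after 1×micro: 2; S2 reads c1=2 → after 1×micro: 1 ⇒ (c0=2, c1=2, c2=1)
[Gauss-Seidel] macro 5: S0 reads c2=1 → after 2×micro: -2; S1 reads c1=2 → after 1×micro: 1; S2 reads c1=1 → after 1×micro: 0 ⇒ (c0=-2, c1=1, c2=0)
[Gauss-Seidel] macro 6: S0 reads c2=0 → after 2×micro: 2; S1 reads c1=1 → after 1×micro: 2; S2 reads c1=2 → after 1×micro: 1 ⇒ (c0=2, c1=2, c2=1)
[Gauss-Seidel] macro 7: S0 reads c2=1 → after 2×micro: -2; S1 reads c1=2 → after 1×micro: 1; S2 reads c1=1 → after 1×micro: 0 ⇒ (c0=-2, c1=1, c2=0)
[Gauss-Seidel] macro 8: S0 reads c2=0 → after 2×micro: 2; S1 reads c1=1 → after 1×micro: 2; S2 reads c1=2 → after 1×micro: 1 ⇒ (c0=2, c1=2, c2=1)
[Gauss-Seidel] macro 9: S0 reads c2=1 → after 2×micro: -2; S1 reads c1=2 → after 1×micro: 1; S2 reads c1=1 → after 1×micro: 0 ⇒ (c0=-2, c1=1, c2=0)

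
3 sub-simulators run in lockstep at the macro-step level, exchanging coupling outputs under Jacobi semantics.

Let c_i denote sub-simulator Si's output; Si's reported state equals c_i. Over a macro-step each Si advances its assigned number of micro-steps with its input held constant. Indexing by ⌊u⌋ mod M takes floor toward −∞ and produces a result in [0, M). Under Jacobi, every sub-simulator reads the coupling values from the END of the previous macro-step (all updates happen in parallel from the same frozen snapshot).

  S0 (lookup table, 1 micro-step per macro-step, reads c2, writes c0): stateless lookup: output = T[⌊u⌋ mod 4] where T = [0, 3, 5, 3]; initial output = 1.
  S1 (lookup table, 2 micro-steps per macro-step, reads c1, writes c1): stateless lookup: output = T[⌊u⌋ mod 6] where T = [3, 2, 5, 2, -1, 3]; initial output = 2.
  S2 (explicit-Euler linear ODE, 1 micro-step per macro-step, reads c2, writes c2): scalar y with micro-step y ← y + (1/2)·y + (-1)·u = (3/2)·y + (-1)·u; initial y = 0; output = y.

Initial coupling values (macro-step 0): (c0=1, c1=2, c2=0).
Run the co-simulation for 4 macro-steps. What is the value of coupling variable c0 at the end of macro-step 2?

c0 at macro-step 2 = 0

macro 1: S0 reads c2=0 → after 1×micro: 0; S1 reads c1=2 → after 2×micro: 5; S2 reads c2=0 → after 1×micro: 0 ⇒ (c0=0, c1=5, c2=0)
macro 2: S0 reads c2=0 → after 1×micro: 0; S1 reads c1=5 → after 2×micro: 3; S2 reads c2=0 → after 1×micro: 0 ⇒ (c0=0, c1=3, c2=0)
macro 3: S0 reads c2=0 → after 1×micro: 0; S1 reads c1=3 → after 2×micro: 2; S2 reads c2=0 → after 1×micro: 0 ⇒ (c0=0, c1=2, c2=0)
macro 4: S0 reads c2=0 → after 1×micro: 0; S1 reads c1=2 → after 2×micro: 5; S2 reads c2=0 → after 1×micro: 0 ⇒ (c0=0, c1=5, c2=0)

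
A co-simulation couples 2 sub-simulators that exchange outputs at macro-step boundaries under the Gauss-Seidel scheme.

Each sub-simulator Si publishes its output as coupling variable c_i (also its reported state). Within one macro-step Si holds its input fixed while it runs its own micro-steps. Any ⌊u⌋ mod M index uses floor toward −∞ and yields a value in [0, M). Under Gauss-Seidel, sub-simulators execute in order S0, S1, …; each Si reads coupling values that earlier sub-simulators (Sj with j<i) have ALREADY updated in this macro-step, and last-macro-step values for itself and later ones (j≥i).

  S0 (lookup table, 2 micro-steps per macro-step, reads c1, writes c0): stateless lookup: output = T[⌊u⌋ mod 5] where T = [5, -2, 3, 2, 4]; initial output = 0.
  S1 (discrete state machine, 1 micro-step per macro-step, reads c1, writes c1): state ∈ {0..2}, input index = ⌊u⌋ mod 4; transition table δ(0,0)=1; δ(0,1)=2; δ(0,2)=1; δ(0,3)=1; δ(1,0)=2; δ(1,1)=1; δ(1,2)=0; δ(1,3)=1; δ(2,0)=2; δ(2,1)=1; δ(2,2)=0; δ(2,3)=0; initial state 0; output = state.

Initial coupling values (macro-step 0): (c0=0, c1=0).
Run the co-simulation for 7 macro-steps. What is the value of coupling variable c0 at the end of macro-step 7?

c0 at macro-step 7 = -2

macro 1: S0 reads c1=0 → after 2×micro: 5; S1 reads c1=0 → after 1×micro: 1 ⇒ (c0=5, c1=1)
macro 2: S0 reads c1=1 → after 2×micro: -2; S1 reads c1=1 → after 1×micro: 1 ⇒ (c0=-2, c1=1)
macro 3: S0 reads c1=1 → after 2×micro: -2; S1 reads c1=1 → after 1×micro: 1 ⇒ (c0=-2, c1=1)
macro 4: S0 reads c1=1 → after 2×micro: -2; S1 reads c1=1 → after 1×micro: 1 ⇒ (c0=-2, c1=1)
macro 5: S0 reads c1=1 → after 2×micro: -2; S1 reads c1=1 → after 1×micro: 1 ⇒ (c0=-2, c1=1)
macro 6: S0 reads c1=1 → after 2×micro: -2; S1 reads c1=1 → after 1×micro: 1 ⇒ (c0=-2, c1=1)
macro 7: S0 reads c1=1 → after 2×micro: -2; S1 reads c1=1 → after 1×micro: 1 ⇒ (c0=-2, c1=1)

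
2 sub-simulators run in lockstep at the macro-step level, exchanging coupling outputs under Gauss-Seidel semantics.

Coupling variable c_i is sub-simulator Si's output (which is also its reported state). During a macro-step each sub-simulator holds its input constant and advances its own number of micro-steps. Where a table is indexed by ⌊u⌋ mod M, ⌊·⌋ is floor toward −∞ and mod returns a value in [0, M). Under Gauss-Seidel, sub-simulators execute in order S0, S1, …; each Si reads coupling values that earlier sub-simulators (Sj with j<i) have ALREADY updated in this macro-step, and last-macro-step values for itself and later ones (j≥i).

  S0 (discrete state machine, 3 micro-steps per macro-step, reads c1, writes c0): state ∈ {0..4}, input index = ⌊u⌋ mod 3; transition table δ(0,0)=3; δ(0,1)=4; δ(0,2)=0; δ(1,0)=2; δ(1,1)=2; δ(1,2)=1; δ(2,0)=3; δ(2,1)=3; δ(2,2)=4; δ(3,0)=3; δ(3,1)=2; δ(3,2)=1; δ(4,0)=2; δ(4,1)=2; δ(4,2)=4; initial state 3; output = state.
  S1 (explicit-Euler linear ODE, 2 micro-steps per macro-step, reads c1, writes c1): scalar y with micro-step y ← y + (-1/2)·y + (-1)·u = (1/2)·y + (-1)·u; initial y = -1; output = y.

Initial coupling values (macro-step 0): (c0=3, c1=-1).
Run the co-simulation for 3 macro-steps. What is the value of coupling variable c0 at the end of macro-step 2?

c0 at macro-step 2 = 2

macro 1: S0 reads c1=-1 → after 3×micro: 1; S1 reads c1=-1 → after 2×micro: 5/4 ⇒ (c0=1, c1=5/4)
macro 2: S0 reads c1=5/4 → after 3×micro: 2; S1 reads c1=5/4 → after 2×micro: -25/16 ⇒ (c0=2, c1=-25/16)
macro 3: S0 reads c1=-25/16 → after 3×micro: 3; S1 reads c1=-25/16 → after 2×micro: 125/64 ⇒ (c0=3, c1=125/64)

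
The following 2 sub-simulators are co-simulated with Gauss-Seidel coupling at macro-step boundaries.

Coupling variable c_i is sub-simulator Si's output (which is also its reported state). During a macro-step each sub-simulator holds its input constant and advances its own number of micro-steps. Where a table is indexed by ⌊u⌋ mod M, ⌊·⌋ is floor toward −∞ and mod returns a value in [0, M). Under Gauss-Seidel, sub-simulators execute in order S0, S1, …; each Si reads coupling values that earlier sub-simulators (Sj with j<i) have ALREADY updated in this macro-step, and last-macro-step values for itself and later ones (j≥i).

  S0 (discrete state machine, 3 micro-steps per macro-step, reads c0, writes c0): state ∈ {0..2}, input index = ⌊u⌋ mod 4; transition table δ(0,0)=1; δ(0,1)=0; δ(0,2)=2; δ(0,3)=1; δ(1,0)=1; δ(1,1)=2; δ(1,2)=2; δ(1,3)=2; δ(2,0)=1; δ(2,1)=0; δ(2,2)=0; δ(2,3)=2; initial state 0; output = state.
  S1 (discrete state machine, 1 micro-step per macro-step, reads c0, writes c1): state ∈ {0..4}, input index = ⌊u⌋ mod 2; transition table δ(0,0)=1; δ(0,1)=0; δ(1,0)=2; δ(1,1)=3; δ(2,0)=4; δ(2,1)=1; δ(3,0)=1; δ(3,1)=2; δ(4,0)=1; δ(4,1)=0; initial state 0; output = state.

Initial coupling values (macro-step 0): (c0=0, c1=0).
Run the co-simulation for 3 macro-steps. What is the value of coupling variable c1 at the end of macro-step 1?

macro 1: S0 reads c0=0 → after 3×micro: 1; S1 reads c0=1 → after 1×micro: 0 ⇒ (c0=1, c1=0)
macro 2: S0 reads c0=1 → after 3×micro: 0; S1 reads c0=0 → after 1×micro: 1 ⇒ (c0=0, c1=1)
macro 3: S0 reads c0=0 → after 3×micro: 1; S1 reads c0=1 → after 1×micro: 3 ⇒ (c0=1, c1=3)

c1 at macro-step 1 = 0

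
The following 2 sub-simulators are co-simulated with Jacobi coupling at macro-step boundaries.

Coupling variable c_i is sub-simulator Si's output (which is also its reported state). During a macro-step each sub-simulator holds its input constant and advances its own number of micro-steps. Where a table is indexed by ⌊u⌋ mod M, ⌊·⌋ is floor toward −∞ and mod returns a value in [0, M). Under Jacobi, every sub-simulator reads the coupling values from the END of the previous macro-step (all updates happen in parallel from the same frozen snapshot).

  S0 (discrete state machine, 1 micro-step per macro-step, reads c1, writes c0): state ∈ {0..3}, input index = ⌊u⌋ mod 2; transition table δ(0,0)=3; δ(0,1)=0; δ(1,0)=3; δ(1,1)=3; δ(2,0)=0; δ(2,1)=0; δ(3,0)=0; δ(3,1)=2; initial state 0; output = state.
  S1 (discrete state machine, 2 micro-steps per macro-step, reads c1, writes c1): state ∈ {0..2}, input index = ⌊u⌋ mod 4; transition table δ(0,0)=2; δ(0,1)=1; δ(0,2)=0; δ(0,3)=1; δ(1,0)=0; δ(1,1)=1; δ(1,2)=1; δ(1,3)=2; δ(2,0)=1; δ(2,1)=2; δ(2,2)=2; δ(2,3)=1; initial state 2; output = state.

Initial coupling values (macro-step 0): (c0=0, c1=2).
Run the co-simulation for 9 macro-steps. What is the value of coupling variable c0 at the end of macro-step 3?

macro 1: S0 reads c1=2 → after 1×micro: 3; S1 reads c1=2 → after 2×micro: 2 ⇒ (c0=3, c1=2)
macro 2: S0 reads c1=2 → after 1×micro: 0; S1 reads c1=2 → after 2×micro: 2 ⇒ (c0=0, c1=2)
macro 3: S0 reads c1=2 → after 1×micro: 3; S1 reads c1=2 → after 2×micro: 2 ⇒ (c0=3, c1=2)
macro 4: S0 reads c1=2 → after 1×micro: 0; S1 reads c1=2 → after 2×micro: 2 ⇒ (c0=0, c1=2)
macro 5: S0 reads c1=2 → after 1×micro: 3; S1 reads c1=2 → after 2×micro: 2 ⇒ (c0=3, c1=2)
macro 6: S0 reads c1=2 → after 1×micro: 0; S1 reads c1=2 → after 2×micro: 2 ⇒ (c0=0, c1=2)
macro 7: S0 reads c1=2 → after 1×micro: 3; S1 reads c1=2 → after 2×micro: 2 ⇒ (c0=3, c1=2)
macro 8: S0 reads c1=2 → after 1×micro: 0; S1 reads c1=2 → after 2×micro: 2 ⇒ (c0=0, c1=2)
macro 9: S0 reads c1=2 → after 1×micro: 3; S1 reads c1=2 → after 2×micro: 2 ⇒ (c0=3, c1=2)

c0 at macro-step 3 = 3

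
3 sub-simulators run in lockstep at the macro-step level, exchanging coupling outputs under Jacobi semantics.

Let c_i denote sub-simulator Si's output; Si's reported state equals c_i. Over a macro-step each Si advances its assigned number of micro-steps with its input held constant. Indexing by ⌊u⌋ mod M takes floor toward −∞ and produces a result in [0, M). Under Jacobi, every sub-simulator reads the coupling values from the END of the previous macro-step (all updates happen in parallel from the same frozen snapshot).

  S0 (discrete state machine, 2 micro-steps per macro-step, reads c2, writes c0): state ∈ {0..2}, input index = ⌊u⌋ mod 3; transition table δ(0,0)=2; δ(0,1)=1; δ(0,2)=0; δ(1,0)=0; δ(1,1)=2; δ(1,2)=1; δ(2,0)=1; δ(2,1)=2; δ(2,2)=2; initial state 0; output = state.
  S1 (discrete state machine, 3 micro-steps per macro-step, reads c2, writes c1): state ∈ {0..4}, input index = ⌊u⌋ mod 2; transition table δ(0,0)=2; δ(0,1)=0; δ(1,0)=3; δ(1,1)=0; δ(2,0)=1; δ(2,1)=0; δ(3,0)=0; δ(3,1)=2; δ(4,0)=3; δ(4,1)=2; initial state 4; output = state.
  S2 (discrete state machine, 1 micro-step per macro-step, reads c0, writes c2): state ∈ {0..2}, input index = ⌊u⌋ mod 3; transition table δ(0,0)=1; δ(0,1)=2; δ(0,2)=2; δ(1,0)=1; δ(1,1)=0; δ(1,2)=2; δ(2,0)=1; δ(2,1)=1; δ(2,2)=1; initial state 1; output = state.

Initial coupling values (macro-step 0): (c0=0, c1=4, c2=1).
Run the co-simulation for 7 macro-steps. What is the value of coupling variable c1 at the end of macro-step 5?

macro 1: S0 reads c2=1 → after 2×micro: 2; S1 reads c2=1 → after 3×micro: 0; S2 reads c0=0 → after 1×micro: 1 ⇒ (c0=2, c1=0, c2=1)
macro 2: S0 reads c2=1 → after 2×micro: 2; S1 reads c2=1 → after 3×micro: 0; S2 reads c0=2 → after 1×micro: 2 ⇒ (c0=2, c1=0, c2=2)
macro 3: S0 reads c2=2 → after 2×micro: 2; S1 reads c2=2 → after 3×micro: 3; S2 reads c0=2 → after 1×micro: 1 ⇒ (c0=2, c1=3, c2=1)
macro 4: S0 reads c2=1 → after 2×micro: 2; S1 reads c2=1 → after 3×micro: 0; S2 reads c0=2 → after 1×micro: 2 ⇒ (c0=2, c1=0, c2=2)
macro 5: S0 reads c2=2 → after 2×micro: 2; S1 reads c2=2 → after 3×micro: 3; S2 reads c0=2 → after 1×micro: 1 ⇒ (c0=2, c1=3, c2=1)
macro 6: S0 reads c2=1 → after 2×micro: 2; S1 reads c2=1 → after 3×micro: 0; S2 reads c0=2 → after 1×micro: 2 ⇒ (c0=2, c1=0, c2=2)
macro 7: S0 reads c2=2 → after 2×micro: 2; S1 reads c2=2 → after 3×micro: 3; S2 reads c0=2 → after 1×micro: 1 ⇒ (c0=2, c1=3, c2=1)

c1 at macro-step 5 = 3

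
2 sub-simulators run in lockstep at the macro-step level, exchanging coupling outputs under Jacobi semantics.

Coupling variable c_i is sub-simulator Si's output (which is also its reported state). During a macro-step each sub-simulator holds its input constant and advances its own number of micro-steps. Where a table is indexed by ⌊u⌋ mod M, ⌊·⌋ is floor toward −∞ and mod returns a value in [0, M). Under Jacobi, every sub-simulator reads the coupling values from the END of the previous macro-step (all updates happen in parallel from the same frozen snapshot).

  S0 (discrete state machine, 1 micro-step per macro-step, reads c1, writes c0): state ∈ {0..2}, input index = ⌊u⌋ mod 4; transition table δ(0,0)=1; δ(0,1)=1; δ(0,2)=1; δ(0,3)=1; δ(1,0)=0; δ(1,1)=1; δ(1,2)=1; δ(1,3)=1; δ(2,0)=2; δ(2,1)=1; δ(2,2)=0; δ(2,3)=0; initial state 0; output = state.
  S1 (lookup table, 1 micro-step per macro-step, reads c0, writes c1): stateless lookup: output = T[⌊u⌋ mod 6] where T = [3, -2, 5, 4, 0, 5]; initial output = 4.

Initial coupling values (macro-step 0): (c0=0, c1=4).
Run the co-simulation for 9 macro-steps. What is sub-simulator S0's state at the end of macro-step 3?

macro 1: S0 reads c1=4 → after 1×micro: 1; S1 reads c0=0 → after 1×micro: 3 ⇒ (c0=1, c1=3)
macro 2: S0 reads c1=3 → after 1×micro: 1; S1 reads c0=1 → after 1×micro: -2 ⇒ (c0=1, c1=-2)
macro 3: S0 reads c1=-2 → after 1×micro: 1; S1 reads c0=1 → after 1×micro: -2 ⇒ (c0=1, c1=-2)
macro 4: S0 reads c1=-2 → after 1×micro: 1; S1 reads c0=1 → after 1×micro: -2 ⇒ (c0=1, c1=-2)
macro 5: S0 reads c1=-2 → after 1×micro: 1; S1 reads c0=1 → after 1×micro: -2 ⇒ (c0=1, c1=-2)
macro 6: S0 reads c1=-2 → after 1×micro: 1; S1 reads c0=1 → after 1×micro: -2 ⇒ (c0=1, c1=-2)
macro 7: S0 reads c1=-2 → after 1×micro: 1; S1 reads c0=1 → after 1×micro: -2 ⇒ (c0=1, c1=-2)
macro 8: S0 reads c1=-2 → after 1×micro: 1; S1 reads c0=1 → after 1×micro: -2 ⇒ (c0=1, c1=-2)
macro 9: S0 reads c1=-2 → after 1×micro: 1; S1 reads c0=1 → after 1×micro: -2 ⇒ (c0=1, c1=-2)

S0 state at macro-step 3 = 1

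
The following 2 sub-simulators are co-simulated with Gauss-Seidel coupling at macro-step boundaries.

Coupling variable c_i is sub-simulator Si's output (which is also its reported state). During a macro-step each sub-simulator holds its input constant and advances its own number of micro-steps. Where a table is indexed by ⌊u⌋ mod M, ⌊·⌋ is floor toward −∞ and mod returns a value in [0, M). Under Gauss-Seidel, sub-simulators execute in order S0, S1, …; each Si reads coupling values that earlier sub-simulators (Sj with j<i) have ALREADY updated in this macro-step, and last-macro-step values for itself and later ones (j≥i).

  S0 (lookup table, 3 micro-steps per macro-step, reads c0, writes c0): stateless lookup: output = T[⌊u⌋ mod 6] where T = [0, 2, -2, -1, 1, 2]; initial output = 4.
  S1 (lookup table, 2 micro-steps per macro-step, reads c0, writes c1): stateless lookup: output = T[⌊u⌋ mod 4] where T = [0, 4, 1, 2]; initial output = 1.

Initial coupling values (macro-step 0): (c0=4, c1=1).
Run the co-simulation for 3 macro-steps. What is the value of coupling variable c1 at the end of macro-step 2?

macro 1: S0 reads c0=4 → after 3×micro: 1; S1 reads c0=1 → after 2×micro: 4 ⇒ (c0=1, c1=4)
macro 2: S0 reads c0=1 → after 3×micro: 2; S1 reads c0=2 → after 2×micro: 1 ⇒ (c0=2, c1=1)
macro 3: S0 reads c0=2 → after 3×micro: -2; S1 reads c0=-2 → after 2×micro: 1 ⇒ (c0=-2, c1=1)

c1 at macro-step 2 = 1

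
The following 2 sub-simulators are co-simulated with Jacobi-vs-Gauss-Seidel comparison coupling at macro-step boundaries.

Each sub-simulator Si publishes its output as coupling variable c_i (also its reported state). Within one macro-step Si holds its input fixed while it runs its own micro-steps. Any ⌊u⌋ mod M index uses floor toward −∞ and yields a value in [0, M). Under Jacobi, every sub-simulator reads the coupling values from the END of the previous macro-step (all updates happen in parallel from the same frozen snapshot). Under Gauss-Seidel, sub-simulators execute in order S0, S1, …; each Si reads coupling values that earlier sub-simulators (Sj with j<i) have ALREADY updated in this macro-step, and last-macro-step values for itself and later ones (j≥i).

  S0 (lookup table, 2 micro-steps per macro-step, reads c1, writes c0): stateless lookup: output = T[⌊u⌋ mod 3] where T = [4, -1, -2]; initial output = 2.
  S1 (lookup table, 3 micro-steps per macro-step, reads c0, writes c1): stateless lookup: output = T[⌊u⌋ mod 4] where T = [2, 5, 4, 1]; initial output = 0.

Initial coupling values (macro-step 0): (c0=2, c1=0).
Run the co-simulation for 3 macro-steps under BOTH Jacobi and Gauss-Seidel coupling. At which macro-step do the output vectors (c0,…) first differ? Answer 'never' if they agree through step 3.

first divergence at macro-step: 1

[Jacobi] macro 1: S0 reads c1=0 → after 2×micro: 4; S1 reads c0=2 → after 3×micro: 4 ⇒ (c0=4, c1=4)
[Jacobi] macro 2: S0 reads c1=4 → after 2×micro: -1; S1 reads c0=4 → after 3×micro: 2 ⇒ (c0=-1, c1=2)
[Jacobi] macro 3: S0 reads c1=2 → after 2×micro: -2; S1 reads c0=-1 → after 3×micro: 1 ⇒ (c0=-2, c1=1)
[Gauss-Seidel] macro 1: S0 reads c1=0 → after 2×micro: 4; S1 reads c0=4 → after 3×micro: 2 ⇒ (c0=4, c1=2)
[Gauss-Seidel] macro 2: S0 reads c1=2 → after 2×micro: -2; S1 reads c0=-2 → after 3×micro: 4 ⇒ (c0=-2, c1=4)
[Gauss-Seidel] macro 3: S0 reads c1=4 → after 2×micro: -1; S1 reads c0=-1 → after 3×micro: 1 ⇒ (c0=-1, c1=1)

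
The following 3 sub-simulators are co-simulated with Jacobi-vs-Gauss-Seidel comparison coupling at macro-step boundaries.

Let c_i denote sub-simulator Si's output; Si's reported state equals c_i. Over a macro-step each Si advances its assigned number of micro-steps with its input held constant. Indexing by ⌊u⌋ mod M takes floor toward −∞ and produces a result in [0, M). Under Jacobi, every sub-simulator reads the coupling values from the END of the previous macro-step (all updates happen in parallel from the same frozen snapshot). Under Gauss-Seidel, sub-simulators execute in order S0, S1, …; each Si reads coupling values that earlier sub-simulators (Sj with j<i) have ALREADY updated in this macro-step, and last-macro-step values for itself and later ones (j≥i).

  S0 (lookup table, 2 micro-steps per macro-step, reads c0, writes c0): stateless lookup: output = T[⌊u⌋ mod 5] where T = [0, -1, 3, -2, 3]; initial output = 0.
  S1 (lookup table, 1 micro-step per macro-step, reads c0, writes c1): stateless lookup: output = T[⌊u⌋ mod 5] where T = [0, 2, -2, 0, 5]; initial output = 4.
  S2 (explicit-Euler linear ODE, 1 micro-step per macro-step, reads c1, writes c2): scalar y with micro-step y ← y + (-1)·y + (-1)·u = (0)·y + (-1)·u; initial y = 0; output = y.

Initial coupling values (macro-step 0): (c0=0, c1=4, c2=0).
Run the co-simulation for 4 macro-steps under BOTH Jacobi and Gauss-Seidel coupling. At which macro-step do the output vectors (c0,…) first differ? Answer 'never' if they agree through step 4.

[Jacobi] macro 1: S0 reads c0=0 → after 2×micro: 0; S1 reads c0=0 → after 1×micro: 0; S2 reads c1=4 → after 1×micro: -4 ⇒ (c0=0, c1=0, c2=-4)
[Jacobi] macro 2: S0 reads c0=0 → after 2×micro: 0; S1 reads c0=0 → after 1×micro: 0; S2 reads c1=0 → after 1×micro: 0 ⇒ (c0=0, c1=0, c2=0)
[Jacobi] macro 3: S0 reads c0=0 → after 2×micro: 0; S1 reads c0=0 → after 1×micro: 0; S2 reads c1=0 → after 1×micro: 0 ⇒ (c0=0, c1=0, c2=0)
[Jacobi] macro 4: S0 reads c0=0 → after 2×micro: 0; S1 reads c0=0 → after 1×micro: 0; S2 reads c1=0 → after 1×micro: 0 ⇒ (c0=0, c1=0, c2=0)
[Gauss-Seidel] macro 1: S0 reads c0=0 → after 2×micro: 0; S1 reads c0=0 → after 1×micro: 0; S2 reads c1=0 → after 1×micro: 0 ⇒ (c0=0, c1=0, c2=0)
[Gauss-Seidel] macro 2: S0 reads c0=0 → after 2×micro: 0; S1 reads c0=0 → after 1×micro: 0; S2 reads c1=0 → after 1×micro: 0 ⇒ (c0=0, c1=0, c2=0)
[Gauss-Seidel] macro 3: S0 reads c0=0 → after 2×micro: 0; S1 reads c0=0 → after 1×micro: 0; S2 reads c1=0 → after 1×micro: 0 ⇒ (c0=0, c1=0, c2=0)
[Gauss-Seidel] macro 4: S0 reads c0=0 → after 2×micro: 0; S1 reads c0=0 → after 1×micro: 0; S2 reads c1=0 → after 1×micro: 0 ⇒ (c0=0, c1=0, c2=0)

first divergence at macro-step: 1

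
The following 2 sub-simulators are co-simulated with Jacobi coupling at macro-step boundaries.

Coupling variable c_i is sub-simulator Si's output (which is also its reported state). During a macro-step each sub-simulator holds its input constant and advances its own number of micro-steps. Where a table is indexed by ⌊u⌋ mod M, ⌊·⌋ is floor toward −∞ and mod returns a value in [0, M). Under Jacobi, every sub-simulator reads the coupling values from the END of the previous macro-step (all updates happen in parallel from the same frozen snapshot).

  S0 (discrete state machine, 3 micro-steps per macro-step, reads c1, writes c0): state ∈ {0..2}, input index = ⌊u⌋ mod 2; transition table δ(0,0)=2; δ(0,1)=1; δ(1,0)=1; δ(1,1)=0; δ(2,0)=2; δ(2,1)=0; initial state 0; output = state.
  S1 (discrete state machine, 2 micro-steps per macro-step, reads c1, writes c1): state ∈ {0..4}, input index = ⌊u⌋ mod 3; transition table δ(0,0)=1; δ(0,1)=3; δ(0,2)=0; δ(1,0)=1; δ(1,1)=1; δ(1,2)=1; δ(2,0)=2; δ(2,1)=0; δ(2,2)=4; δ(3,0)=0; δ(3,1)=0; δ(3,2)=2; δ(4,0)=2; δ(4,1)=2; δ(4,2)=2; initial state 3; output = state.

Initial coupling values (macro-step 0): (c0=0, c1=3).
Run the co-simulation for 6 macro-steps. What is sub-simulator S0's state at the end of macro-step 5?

S0 state at macro-step 5 = 1

macro 1: S0 reads c1=3 → after 3×micro: 1; S1 reads c1=3 → after 2×micro: 1 ⇒ (c0=1, c1=1)
macro 2: S0 reads c1=1 → after 3×micro: 0; S1 reads c1=1 → after 2×micro: 1 ⇒ (c0=0, c1=1)
macro 3: S0 reads c1=1 → after 3×micro: 1; S1 reads c1=1 → after 2×micro: 1 ⇒ (c0=1, c1=1)
macro 4: S0 reads c1=1 → after 3×micro: 0; S1 reads c1=1 → after 2×micro: 1 ⇒ (c0=0, c1=1)
macro 5: S0 reads c1=1 → after 3×micro: 1; S1 reads c1=1 → after 2×micro: 1 ⇒ (c0=1, c1=1)
macro 6: S0 reads c1=1 → after 3×micro: 0; S1 reads c1=1 → after 2×micro: 1 ⇒ (c0=0, c1=1)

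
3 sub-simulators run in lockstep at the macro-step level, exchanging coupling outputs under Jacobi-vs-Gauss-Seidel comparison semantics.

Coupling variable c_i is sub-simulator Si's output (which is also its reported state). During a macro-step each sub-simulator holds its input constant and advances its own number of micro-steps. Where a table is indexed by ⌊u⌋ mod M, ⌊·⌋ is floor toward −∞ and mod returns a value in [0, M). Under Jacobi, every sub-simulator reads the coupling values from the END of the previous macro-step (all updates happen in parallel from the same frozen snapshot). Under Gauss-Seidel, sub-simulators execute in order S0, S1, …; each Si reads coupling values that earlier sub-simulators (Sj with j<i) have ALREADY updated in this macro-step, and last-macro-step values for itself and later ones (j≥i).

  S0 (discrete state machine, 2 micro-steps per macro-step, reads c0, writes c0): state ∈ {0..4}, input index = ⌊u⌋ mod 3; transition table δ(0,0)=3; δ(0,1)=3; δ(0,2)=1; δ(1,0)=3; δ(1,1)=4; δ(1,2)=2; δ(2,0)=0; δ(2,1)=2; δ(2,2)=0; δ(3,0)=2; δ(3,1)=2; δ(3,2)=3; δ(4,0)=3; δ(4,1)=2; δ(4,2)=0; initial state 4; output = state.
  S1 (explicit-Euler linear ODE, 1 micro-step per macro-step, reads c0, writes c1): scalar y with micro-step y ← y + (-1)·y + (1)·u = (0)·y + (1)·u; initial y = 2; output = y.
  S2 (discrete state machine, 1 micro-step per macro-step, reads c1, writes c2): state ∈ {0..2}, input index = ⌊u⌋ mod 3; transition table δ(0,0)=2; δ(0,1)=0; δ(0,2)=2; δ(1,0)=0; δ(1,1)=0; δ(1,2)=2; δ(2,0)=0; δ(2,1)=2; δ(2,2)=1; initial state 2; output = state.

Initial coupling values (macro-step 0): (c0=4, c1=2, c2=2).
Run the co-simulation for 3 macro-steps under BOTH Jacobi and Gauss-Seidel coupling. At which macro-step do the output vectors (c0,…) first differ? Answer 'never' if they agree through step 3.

first divergence at macro-step: 1

[Jacobi] macro 1: S0 reads c0=4 → after 2×micro: 2; S1 reads c0=4 → after 1×micro: 4; S2 reads c1=2 → after 1×micro: 1 ⇒ (c0=2, c1=4, c2=1)
[Jacobi] macro 2: S0 reads c0=2 → after 2×micro: 1; S1 reads c0=2 → after 1×micro: 2; S2 reads c1=4 → after 1×micro: 0 ⇒ (c0=1, c1=2, c2=0)
[Jacobi] macro 3: S0 reads c0=1 → after 2×micro: 2; S1 reads c0=1 → after 1×micro: 1; S2 reads c1=2 → after 1×micro: 2 ⇒ (c0=2, c1=1, c2=2)
[Gauss-Seidel] macro 1: S0 reads c0=4 → after 2×micro: 2; S1 reads c0=2 → after 1×micro: 2; S2 reads c1=2 → after 1×micro: 1 ⇒ (c0=2, c1=2, c2=1)
[Gauss-Seidel] macro 2: S0 reads c0=2 → after 2×micro: 1; S1 reads c0=1 → after 1×micro: 1; S2 reads c1=1 → after 1×micro: 0 ⇒ (c0=1, c1=1, c2=0)
[Gauss-Seidel] macro 3: S0 reads c0=1 → after 2×micro: 2; S1 reads c0=2 → after 1×micro: 2; S2 reads c1=2 → after 1×micro: 2 ⇒ (c0=2, c1=2, c2=2)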